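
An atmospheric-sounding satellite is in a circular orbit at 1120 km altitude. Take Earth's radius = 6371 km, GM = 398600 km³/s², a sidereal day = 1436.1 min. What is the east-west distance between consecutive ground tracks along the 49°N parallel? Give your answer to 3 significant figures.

Semi-major axis a = 6371 + 1120 = 7491 km. Period T = 2π√(a³/μ) = 2π√(7491³/398600) = 6452.4 s = 107.54 min.
Node shift per orbit = (6452.4/86166) × 360° = 26.96°.
Equatorial spacing = 26.96 × 111.2 km/° = 2998 km.
At 49° latitude, spacing = 2998 × cos(49°) = 1967 km.

1970 km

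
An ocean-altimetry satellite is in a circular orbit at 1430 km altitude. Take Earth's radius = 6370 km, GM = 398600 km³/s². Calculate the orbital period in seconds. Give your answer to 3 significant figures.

Semi-major axis a = 6370 + 1430 = 7800 km. Period T = 2π√(a³/μ) = 2π√(7800³/398600) = 6855.7 s = 114.26 min.

6860 seconds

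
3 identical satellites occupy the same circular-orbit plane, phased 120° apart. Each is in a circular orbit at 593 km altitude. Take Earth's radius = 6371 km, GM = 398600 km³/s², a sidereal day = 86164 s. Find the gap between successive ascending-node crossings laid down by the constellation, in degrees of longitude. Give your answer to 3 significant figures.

Semi-major axis a = 6371 + 593 = 6964 km. Period T = 2π√(a³/μ) = 2π√(6964³/398600) = 5783.6 s = 96.39 min.
Single-satellite node shift = (5783.6/86164) × 360° = 24.16°.
With 3 satellites evenly phased, successive equator crossings are 24.16/3 = 8.055° apart.

8.05°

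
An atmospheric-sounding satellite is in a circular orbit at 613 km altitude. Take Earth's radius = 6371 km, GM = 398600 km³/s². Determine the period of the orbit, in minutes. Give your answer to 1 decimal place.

96.8 min

Semi-major axis a = 6371 + 613 = 6984 km. Period T = 2π√(a³/μ) = 2π√(6984³/398600) = 5808.5 s = 96.81 min.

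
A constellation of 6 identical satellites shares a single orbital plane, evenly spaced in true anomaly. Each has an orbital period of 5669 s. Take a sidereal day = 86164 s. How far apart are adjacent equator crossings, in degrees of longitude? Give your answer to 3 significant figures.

3.95°

Single-satellite node shift = (5669.0/86164) × 360° = 23.69°.
With 6 satellites evenly phased, successive equator crossings are 23.69/6 = 3.948° apart.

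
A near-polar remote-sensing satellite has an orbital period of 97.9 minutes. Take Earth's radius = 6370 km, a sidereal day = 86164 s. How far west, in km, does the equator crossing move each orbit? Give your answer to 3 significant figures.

2730 km

T = 97.9 min = 5874.0 s.
During one orbit Earth rotates (5874.0 / 86164) × 360° = 24.54°.
At the equator that is 24.54° × (2π·6370/360) km/° = 24.54 × 111.2 = 2729 km.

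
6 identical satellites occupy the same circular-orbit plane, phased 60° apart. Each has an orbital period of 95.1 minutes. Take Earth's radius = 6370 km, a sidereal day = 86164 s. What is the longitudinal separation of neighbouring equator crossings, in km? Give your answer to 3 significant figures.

442 km

T = 95.1 min = 5706.0 s.
Single-satellite node shift = (5706.0/86164) × 360° = 23.84°.
With 6 satellites evenly phased, successive equator crossings are 23.84/6 = 3.973° apart.
That is 3.973 × 111.2 = 442 km at the equator.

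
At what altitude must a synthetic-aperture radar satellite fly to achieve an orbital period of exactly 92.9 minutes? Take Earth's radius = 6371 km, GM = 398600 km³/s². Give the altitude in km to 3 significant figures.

T = 92.9 min = 5574.0 s.
From T = 2π√(a³/μ): a = (μ T²/4π²)^(1/3) = (398600 × 5574.0² / 4π²)^(1/3) = 6795 km.
Altitude h = a − R = 6795 − 6371 = 424 km.

424 km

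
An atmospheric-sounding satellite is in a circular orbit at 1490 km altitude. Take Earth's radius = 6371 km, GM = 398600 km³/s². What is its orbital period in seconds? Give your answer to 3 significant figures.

Semi-major axis a = 6371 + 1490 = 7861 km. Period T = 2π√(a³/μ) = 2π√(7861³/398600) = 6936.3 s = 115.61 min.

6940 seconds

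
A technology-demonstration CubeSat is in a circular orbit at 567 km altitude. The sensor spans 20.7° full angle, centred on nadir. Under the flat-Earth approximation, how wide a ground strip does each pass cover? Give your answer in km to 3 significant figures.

Half-angle = 20.7°/2 = 10.35°.
Swath width ≈ 2h·tan(θ/2) = 2 × 567 × tan(10.35°) = 207.1 km.

207 km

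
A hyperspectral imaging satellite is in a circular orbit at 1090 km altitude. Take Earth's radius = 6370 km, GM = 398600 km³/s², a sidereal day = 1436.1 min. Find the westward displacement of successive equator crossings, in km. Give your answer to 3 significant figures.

2980 km

Semi-major axis a = 6370 + 1090 = 7460 km. Period T = 2π√(a³/μ) = 2π√(7460³/398600) = 6412.4 s = 106.87 min.
During one orbit Earth rotates (6412.4 / 86166) × 360° = 26.79°.
At the equator that is 26.79° × (2π·6370/360) km/° = 26.79 × 111.2 = 2979 km.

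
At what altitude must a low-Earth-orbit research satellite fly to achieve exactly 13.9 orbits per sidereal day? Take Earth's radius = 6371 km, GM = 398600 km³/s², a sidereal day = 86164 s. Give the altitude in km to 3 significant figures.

Required period T = 86164 / 13.9 = 6198.8 s.
From T = 2π√(a³/μ): a = (μ T²/4π²)^(1/3) = (398600 × 6198.8² / 4π²)^(1/3) = 7293 km.
Altitude h = a − R = 7293 − 6371 = 922 km.

922 km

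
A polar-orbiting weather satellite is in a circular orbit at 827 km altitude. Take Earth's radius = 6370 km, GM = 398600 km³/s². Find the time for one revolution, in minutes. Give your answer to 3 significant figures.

101 min

Semi-major axis a = 6370 + 827 = 7197 km. Period T = 2π√(a³/μ) = 2π√(7197³/398600) = 6076.3 s = 101.27 min.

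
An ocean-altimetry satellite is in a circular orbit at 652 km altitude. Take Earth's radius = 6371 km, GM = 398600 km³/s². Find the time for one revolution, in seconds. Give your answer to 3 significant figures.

5860 seconds

Semi-major axis a = 6371 + 652 = 7023 km. Period T = 2π√(a³/μ) = 2π√(7023³/398600) = 5857.3 s = 97.62 min.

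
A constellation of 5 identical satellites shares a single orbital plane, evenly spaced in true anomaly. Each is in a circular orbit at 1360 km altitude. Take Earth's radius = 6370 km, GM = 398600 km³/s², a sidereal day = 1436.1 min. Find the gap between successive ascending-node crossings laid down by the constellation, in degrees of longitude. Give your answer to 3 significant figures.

5.65°

Semi-major axis a = 6370 + 1360 = 7730 km. Period T = 2π√(a³/μ) = 2π√(7730³/398600) = 6763.6 s = 112.73 min.
Single-satellite node shift = (6763.6/86166) × 360° = 28.26°.
With 5 satellites evenly phased, successive equator crossings are 28.26/5 = 5.652° apart.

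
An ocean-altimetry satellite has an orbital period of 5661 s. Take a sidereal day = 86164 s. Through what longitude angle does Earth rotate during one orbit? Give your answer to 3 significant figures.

23.7°

During one orbit Earth rotates (5661.0 / 86164) × 360° = 23.65°.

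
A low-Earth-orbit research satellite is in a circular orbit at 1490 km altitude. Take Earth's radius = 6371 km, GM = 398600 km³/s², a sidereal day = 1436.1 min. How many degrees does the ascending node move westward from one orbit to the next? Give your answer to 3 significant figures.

29.0°

Semi-major axis a = 6371 + 1490 = 7861 km. Period T = 2π√(a³/μ) = 2π√(7861³/398600) = 6936.3 s = 115.61 min.
During one orbit Earth rotates (6936.3 / 86166) × 360° = 28.98°.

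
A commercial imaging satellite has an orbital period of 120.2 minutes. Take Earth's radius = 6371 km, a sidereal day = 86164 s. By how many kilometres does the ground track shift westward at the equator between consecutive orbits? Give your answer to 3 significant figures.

3350 km

T = 120.2 min = 7212.0 s.
During one orbit Earth rotates (7212.0 / 86164) × 360° = 30.13°.
At the equator that is 30.13° × (2π·6371/360) km/° = 30.13 × 111.2 = 3351 km.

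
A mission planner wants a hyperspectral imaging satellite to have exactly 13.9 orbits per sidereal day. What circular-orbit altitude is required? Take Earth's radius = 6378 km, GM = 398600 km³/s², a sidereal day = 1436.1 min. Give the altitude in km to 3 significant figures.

Required period T = 86166 / 13.9 = 6199.0 s.
From T = 2π√(a³/μ): a = (μ T²/4π²)^(1/3) = (398600 × 6199.0² / 4π²)^(1/3) = 7294 km.
Altitude h = a − R = 7294 − 6378 = 916 km.

916 km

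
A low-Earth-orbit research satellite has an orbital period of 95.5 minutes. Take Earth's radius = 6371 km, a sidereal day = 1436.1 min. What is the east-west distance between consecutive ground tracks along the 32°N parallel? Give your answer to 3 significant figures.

T = 95.5 min = 5730.0 s.
Node shift per orbit = (5730.0/86166) × 360° = 23.94°.
Equatorial spacing = 23.94 × 111.2 km/° = 2662 km.
At 32° latitude, spacing = 2662 × cos(32°) = 2257 km.

2260 km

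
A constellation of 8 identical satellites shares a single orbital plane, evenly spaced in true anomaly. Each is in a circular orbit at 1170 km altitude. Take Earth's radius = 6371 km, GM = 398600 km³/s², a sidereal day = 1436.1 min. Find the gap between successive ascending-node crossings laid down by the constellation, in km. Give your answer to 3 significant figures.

378 km

Semi-major axis a = 6371 + 1170 = 7541 km. Period T = 2π√(a³/μ) = 2π√(7541³/398600) = 6517.1 s = 108.62 min.
Single-satellite node shift = (6517.1/86166) × 360° = 27.23°.
With 8 satellites evenly phased, successive equator crossings are 27.23/8 = 3.404° apart.
That is 3.404 × 111.2 = 378 km at the equator.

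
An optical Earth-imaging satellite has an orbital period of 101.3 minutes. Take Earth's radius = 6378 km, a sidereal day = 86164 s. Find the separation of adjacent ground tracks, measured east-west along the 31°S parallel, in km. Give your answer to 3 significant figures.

T = 101.3 min = 6078.0 s.
Node shift per orbit = (6078.0/86164) × 360° = 25.39°.
Equatorial spacing = 25.39 × 111.3 km/° = 2827 km.
At 31° latitude, spacing = 2827 × cos(31°) = 2423 km.

2420 km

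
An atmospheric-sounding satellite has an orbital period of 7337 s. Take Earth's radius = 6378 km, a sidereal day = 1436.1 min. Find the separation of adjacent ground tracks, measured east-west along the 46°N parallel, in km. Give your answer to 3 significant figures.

Node shift per orbit = (7337.0/86166) × 360° = 30.65°.
Equatorial spacing = 30.65 × 111.3 km/° = 3412 km.
At 46° latitude, spacing = 3412 × cos(46°) = 2370 km.

2370 km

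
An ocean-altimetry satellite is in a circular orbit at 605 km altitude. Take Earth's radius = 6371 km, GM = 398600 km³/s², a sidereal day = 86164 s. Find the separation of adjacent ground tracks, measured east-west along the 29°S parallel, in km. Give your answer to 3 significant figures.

Semi-major axis a = 6371 + 605 = 6976 km. Period T = 2π√(a³/μ) = 2π√(6976³/398600) = 5798.6 s = 96.64 min.
Node shift per orbit = (5798.6/86164) × 360° = 24.23°.
Equatorial spacing = 24.23 × 111.2 km/° = 2694 km.
At 29° latitude, spacing = 2694 × cos(29°) = 2356 km.

2360 km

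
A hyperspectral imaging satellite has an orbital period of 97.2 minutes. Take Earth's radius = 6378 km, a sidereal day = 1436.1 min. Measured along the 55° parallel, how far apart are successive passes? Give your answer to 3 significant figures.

T = 97.2 min = 5832.0 s.
Node shift per orbit = (5832.0/86166) × 360° = 24.37°.
Equatorial spacing = 24.37 × 111.3 km/° = 2712 km.
At 55° latitude, spacing = 2712 × cos(55°) = 1556 km.

1560 km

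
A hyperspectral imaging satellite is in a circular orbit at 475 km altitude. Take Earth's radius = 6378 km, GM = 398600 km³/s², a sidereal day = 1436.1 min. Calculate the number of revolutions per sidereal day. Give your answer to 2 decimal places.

Semi-major axis a = 6378 + 475 = 6853 km. Period T = 2π√(a³/μ) = 2π√(6853³/398600) = 5645.9 s = 94.10 min.
Orbits per sidereal day = 86166 / 5645.9 = 15.262.

15.26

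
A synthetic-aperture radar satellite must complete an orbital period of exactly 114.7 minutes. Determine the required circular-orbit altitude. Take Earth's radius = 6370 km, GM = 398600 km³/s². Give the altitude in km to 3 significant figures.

1450 km

T = 114.7 min = 6882.0 s.
From T = 2π√(a³/μ): a = (μ T²/4π²)^(1/3) = (398600 × 6882.0² / 4π²)^(1/3) = 7820 km.
Altitude h = a − R = 7820 − 6370 = 1450 km.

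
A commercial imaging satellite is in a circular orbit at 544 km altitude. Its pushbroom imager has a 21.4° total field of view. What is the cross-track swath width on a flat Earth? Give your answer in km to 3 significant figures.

Half-angle = 21.4°/2 = 10.7°.
Swath width ≈ 2h·tan(θ/2) = 2 × 544 × tan(10.7°) = 205.6 km.

206 km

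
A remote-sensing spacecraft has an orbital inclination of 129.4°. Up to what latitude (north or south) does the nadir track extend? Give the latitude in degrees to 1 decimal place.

Retrograde orbit: the ground track reaches ±(180° − i) = ±(180 − 129.4) = ±50.6°.

50.6°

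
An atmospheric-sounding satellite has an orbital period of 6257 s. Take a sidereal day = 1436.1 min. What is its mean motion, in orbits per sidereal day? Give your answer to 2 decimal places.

Orbits per sidereal day = 86166 / 6257.0 = 13.771.

13.77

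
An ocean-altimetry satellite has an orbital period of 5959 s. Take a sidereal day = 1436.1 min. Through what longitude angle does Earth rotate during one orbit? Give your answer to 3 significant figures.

During one orbit Earth rotates (5959.0 / 86166) × 360° = 24.90°.

24.9°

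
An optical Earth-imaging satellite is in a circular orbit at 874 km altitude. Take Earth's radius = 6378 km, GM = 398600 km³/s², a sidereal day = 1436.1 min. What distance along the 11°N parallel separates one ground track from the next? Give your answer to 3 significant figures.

2810 km

Semi-major axis a = 6378 + 874 = 7252 km. Period T = 2π√(a³/μ) = 2π√(7252³/398600) = 6146.1 s = 102.43 min.
Node shift per orbit = (6146.1/86166) × 360° = 25.68°.
Equatorial spacing = 25.68 × 111.3 km/° = 2858 km.
At 11° latitude, spacing = 2858 × cos(11°) = 2806 km.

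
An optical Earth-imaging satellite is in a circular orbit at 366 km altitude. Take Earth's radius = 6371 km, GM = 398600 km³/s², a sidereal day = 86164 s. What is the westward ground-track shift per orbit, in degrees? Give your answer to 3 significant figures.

23.0°

Semi-major axis a = 6371 + 366 = 6737 km. Period T = 2π√(a³/μ) = 2π√(6737³/398600) = 5503.1 s = 91.72 min.
During one orbit Earth rotates (5503.1 / 86164) × 360° = 22.99°.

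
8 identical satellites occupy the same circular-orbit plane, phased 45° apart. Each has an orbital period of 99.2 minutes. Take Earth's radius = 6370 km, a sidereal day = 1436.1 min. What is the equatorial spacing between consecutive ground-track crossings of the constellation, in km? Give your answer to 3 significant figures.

T = 99.2 min = 5952.0 s.
Single-satellite node shift = (5952.0/86166) × 360° = 24.87°.
With 8 satellites evenly phased, successive equator crossings are 24.87/8 = 3.108° apart.
That is 3.108 × 111.2 = 346 km at the equator.

346 km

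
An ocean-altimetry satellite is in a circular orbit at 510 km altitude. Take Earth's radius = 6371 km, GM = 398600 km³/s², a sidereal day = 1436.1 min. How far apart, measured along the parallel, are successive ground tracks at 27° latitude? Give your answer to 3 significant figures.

2350 km

Semi-major axis a = 6371 + 510 = 6881 km. Period T = 2π√(a³/μ) = 2π√(6881³/398600) = 5680.5 s = 94.68 min.
Node shift per orbit = (5680.5/86166) × 360° = 23.73°.
Equatorial spacing = 23.73 × 111.2 km/° = 2639 km.
At 27° latitude, spacing = 2639 × cos(27°) = 2351 km.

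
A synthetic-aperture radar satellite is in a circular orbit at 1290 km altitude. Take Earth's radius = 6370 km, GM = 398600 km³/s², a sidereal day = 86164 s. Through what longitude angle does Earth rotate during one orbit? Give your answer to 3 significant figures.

Semi-major axis a = 6370 + 1290 = 7660 km. Period T = 2π√(a³/μ) = 2π√(7660³/398600) = 6672.0 s = 111.20 min.
During one orbit Earth rotates (6672.0 / 86164) × 360° = 27.88°.

27.9°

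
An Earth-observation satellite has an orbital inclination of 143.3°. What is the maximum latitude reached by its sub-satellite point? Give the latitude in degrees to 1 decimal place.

36.7°

Retrograde orbit: the ground track reaches ±(180° − i) = ±(180 − 143.3) = ±36.7°.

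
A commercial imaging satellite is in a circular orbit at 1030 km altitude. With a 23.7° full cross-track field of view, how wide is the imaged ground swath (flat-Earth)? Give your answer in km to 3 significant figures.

432 km

Half-angle = 23.7°/2 = 11.85°.
Swath width ≈ 2h·tan(θ/2) = 2 × 1030 × tan(11.85°) = 432.2 km.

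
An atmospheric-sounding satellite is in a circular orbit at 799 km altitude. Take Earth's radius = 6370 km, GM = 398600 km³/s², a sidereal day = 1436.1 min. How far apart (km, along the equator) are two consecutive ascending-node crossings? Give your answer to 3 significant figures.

2810 km

Semi-major axis a = 6370 + 799 = 7169 km. Period T = 2π√(a³/μ) = 2π√(7169³/398600) = 6040.9 s = 100.68 min.
During one orbit Earth rotates (6040.9 / 86166) × 360° = 25.24°.
At the equator that is 25.24° × (2π·6370/360) km/° = 25.24 × 111.2 = 2806 km.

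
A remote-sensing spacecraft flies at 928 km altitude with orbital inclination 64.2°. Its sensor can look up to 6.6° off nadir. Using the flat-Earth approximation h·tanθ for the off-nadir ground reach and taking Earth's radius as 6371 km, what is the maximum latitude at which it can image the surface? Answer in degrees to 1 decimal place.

65.2°

For a prograde orbit the ground track reaches latitude ±i = ±64.2°.
Sensor half-swath on the ground ≈ 928·tan(6.6°) = 107 km = 0.97° of latitude.
Maximum observable latitude ≈ 64.2 + 0.97 = 65.2°.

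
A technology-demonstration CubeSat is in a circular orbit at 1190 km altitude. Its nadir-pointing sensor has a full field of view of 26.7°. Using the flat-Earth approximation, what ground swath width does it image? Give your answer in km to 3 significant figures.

Half-angle = 26.7°/2 = 13.35°.
Swath width ≈ 2h·tan(θ/2) = 2 × 1190 × tan(13.35°) = 564.8 km.

565 km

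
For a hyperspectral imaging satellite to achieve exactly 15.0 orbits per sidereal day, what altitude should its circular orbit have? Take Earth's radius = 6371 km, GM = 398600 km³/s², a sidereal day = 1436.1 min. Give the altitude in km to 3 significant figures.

Required period T = 86166 / 15.0 = 5744.4 s.
From T = 2π√(a³/μ): a = (μ T²/4π²)^(1/3) = (398600 × 5744.4² / 4π²)^(1/3) = 6932 km.
Altitude h = a − R = 6932 − 6371 = 561 km.

561 km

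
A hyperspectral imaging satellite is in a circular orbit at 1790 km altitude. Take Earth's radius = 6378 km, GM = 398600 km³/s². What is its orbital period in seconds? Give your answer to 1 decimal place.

Semi-major axis a = 6378 + 1790 = 8168 km. Period T = 2π√(a³/μ) = 2π√(8168³/398600) = 7346.6 s = 122.44 min.

7346.6 seconds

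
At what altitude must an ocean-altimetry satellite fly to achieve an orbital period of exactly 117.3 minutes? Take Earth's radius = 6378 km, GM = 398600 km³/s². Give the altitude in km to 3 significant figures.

T = 117.3 min = 7038.0 s.
From T = 2π√(a³/μ): a = (μ T²/4π²)^(1/3) = (398600 × 7038.0² / 4π²)^(1/3) = 7938 km.
Altitude h = a − R = 7938 − 6378 = 1560 km.

1560 km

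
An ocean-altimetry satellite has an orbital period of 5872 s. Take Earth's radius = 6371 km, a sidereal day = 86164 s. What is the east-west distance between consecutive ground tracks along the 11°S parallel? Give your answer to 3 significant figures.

Node shift per orbit = (5872.0/86164) × 360° = 24.53°.
Equatorial spacing = 24.53 × 111.2 km/° = 2728 km.
At 11° latitude, spacing = 2728 × cos(11°) = 2678 km.

2680 km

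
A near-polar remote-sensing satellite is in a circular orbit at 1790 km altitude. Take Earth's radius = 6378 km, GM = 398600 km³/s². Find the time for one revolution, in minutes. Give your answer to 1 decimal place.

122.4 min

Semi-major axis a = 6378 + 1790 = 8168 km. Period T = 2π√(a³/μ) = 2π√(8168³/398600) = 7346.6 s = 122.44 min.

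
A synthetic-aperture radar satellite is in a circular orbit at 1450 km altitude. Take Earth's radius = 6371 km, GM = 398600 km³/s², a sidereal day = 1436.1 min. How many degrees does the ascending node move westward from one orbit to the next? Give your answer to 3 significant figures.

28.8°

Semi-major axis a = 6371 + 1450 = 7821 km. Period T = 2π√(a³/μ) = 2π√(7821³/398600) = 6883.4 s = 114.72 min.
During one orbit Earth rotates (6883.4 / 86166) × 360° = 28.76°.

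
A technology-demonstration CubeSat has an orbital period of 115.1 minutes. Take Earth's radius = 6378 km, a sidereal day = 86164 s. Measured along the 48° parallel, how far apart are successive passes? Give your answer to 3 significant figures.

T = 115.1 min = 6906.0 s.
Node shift per orbit = (6906.0/86164) × 360° = 28.85°.
Equatorial spacing = 28.85 × 111.3 km/° = 3212 km.
At 48° latitude, spacing = 3212 × cos(48°) = 2149 km.

2150 km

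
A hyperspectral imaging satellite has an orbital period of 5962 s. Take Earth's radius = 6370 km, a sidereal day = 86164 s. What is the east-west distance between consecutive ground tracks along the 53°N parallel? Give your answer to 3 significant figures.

1670 km

Node shift per orbit = (5962.0/86164) × 360° = 24.91°.
Equatorial spacing = 24.91 × 111.2 km/° = 2769 km.
At 53° latitude, spacing = 2769 × cos(53°) = 1667 km.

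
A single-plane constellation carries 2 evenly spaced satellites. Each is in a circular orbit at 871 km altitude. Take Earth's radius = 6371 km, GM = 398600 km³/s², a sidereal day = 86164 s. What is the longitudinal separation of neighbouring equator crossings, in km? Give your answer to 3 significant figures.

1420 km

Semi-major axis a = 6371 + 871 = 7242 km. Period T = 2π√(a³/μ) = 2π√(7242³/398600) = 6133.4 s = 102.22 min.
Single-satellite node shift = (6133.4/86164) × 360° = 25.63°.
With 2 satellites evenly phased, successive equator crossings are 25.63/2 = 12.813° apart.
That is 12.813 × 111.2 = 1425 km at the equator.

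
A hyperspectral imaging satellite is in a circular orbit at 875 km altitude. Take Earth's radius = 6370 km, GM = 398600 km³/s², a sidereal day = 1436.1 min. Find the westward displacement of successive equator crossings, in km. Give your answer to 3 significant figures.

Semi-major axis a = 6370 + 875 = 7245 km. Period T = 2π√(a³/μ) = 2π√(7245³/398600) = 6137.2 s = 102.29 min.
During one orbit Earth rotates (6137.2 / 86166) × 360° = 25.64°.
At the equator that is 25.64° × (2π·6370/360) km/° = 25.64 × 111.2 = 2851 km.

2850 km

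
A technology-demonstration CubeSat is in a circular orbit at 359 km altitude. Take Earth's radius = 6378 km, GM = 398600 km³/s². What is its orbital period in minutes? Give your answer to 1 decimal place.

Semi-major axis a = 6378 + 359 = 6737 km. Period T = 2π√(a³/μ) = 2π√(6737³/398600) = 5503.1 s = 91.72 min.

91.7 min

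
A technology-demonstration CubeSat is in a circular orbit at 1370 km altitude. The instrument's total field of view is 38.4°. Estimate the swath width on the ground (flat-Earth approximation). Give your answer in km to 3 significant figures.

954 km

Half-angle = 38.4°/2 = 19.2°.
Swath width ≈ 2h·tan(θ/2) = 2 × 1370 × tan(19.2°) = 954.2 km.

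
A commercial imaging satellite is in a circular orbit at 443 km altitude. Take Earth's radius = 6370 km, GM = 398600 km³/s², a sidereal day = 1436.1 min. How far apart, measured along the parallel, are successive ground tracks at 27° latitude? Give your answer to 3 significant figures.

2320 km

Semi-major axis a = 6370 + 443 = 6813 km. Period T = 2π√(a³/μ) = 2π√(6813³/398600) = 5596.5 s = 93.28 min.
Node shift per orbit = (5596.5/86166) × 360° = 23.38°.
Equatorial spacing = 23.38 × 111.2 km/° = 2600 km.
At 27° latitude, spacing = 2600 × cos(27°) = 2316 km.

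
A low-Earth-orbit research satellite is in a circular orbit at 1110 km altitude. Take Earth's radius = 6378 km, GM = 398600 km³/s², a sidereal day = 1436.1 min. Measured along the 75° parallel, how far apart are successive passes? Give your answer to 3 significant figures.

Semi-major axis a = 6378 + 1110 = 7488 km. Period T = 2π√(a³/μ) = 2π√(7488³/398600) = 6448.5 s = 107.48 min.
Node shift per orbit = (6448.5/86166) × 360° = 26.94°.
Equatorial spacing = 26.94 × 111.3 km/° = 2999 km.
At 75° latitude, spacing = 2999 × cos(75°) = 776 km.

776 km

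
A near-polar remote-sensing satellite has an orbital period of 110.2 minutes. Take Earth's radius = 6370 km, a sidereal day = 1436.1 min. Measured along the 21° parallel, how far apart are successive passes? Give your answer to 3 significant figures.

T = 110.2 min = 6612.0 s.
Node shift per orbit = (6612.0/86166) × 360° = 27.62°.
Equatorial spacing = 27.62 × 111.2 km/° = 3071 km.
At 21° latitude, spacing = 3071 × cos(21°) = 2867 km.

2870 km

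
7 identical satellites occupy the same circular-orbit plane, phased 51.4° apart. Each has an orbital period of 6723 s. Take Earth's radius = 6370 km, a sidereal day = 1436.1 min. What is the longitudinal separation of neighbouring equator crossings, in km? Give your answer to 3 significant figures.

Single-satellite node shift = (6723.0/86166) × 360° = 28.09°.
With 7 satellites evenly phased, successive equator crossings are 28.09/7 = 4.013° apart.
That is 4.013 × 111.2 = 446 km at the equator.

446 km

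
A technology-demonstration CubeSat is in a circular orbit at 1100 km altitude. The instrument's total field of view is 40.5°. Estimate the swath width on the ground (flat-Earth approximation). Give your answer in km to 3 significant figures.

812 km

Half-angle = 40.5°/2 = 20.25°.
Swath width ≈ 2h·tan(θ/2) = 2 × 1100 × tan(20.25°) = 811.6 km.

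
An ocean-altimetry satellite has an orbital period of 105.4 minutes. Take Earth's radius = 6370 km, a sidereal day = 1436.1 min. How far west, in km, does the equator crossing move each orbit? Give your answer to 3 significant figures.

2940 km

T = 105.4 min = 6324.0 s.
During one orbit Earth rotates (6324.0 / 86166) × 360° = 26.42°.
At the equator that is 26.42° × (2π·6370/360) km/° = 26.42 × 111.2 = 2937 km.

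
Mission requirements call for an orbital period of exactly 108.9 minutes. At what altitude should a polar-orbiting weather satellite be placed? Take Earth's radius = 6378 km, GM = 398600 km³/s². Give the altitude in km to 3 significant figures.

1180 km

T = 108.9 min = 6534.0 s.
From T = 2π√(a³/μ): a = (μ T²/4π²)^(1/3) = (398600 × 6534.0² / 4π²)^(1/3) = 7554 km.
Altitude h = a − R = 7554 − 6378 = 1176 km.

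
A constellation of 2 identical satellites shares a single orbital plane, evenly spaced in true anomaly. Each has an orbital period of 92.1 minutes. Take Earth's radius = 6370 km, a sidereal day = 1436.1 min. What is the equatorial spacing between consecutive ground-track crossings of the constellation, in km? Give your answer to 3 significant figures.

1280 km

T = 92.1 min = 5526.0 s.
Single-satellite node shift = (5526.0/86166) × 360° = 23.09°.
With 2 satellites evenly phased, successive equator crossings are 23.09/2 = 11.544° apart.
That is 11.544 × 111.2 = 1283 km at the equator.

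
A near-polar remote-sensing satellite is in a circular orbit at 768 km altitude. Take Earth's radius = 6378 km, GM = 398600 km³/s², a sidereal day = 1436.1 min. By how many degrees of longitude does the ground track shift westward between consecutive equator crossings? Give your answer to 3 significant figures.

Semi-major axis a = 6378 + 768 = 7146 km. Period T = 2π√(a³/μ) = 2π√(7146³/398600) = 6011.8 s = 100.20 min.
During one orbit Earth rotates (6011.8 / 86166) × 360° = 25.12°.

25.1°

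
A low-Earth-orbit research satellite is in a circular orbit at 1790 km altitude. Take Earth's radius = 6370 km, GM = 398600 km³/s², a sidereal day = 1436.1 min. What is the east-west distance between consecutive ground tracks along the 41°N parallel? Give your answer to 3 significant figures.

2570 km

Semi-major axis a = 6370 + 1790 = 8160 km. Period T = 2π√(a³/μ) = 2π√(8160³/398600) = 7335.8 s = 122.26 min.
Node shift per orbit = (7335.8/86166) × 360° = 30.65°.
Equatorial spacing = 30.65 × 111.2 km/° = 3407 km.
At 41° latitude, spacing = 3407 × cos(41°) = 2572 km.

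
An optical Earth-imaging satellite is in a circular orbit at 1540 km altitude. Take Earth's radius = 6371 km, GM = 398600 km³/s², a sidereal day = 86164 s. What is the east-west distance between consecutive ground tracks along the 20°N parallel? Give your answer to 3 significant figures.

Semi-major axis a = 6371 + 1540 = 7911 km. Period T = 2π√(a³/μ) = 2π√(7911³/398600) = 7002.6 s = 116.71 min.
Node shift per orbit = (7002.6/86164) × 360° = 29.26°.
Equatorial spacing = 29.26 × 111.2 km/° = 3253 km.
At 20° latitude, spacing = 3253 × cos(20°) = 3057 km.

3060 km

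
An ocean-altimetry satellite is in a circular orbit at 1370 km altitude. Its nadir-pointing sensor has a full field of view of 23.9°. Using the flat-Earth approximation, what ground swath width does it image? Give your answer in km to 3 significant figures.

Half-angle = 23.9°/2 = 11.95°.
Swath width ≈ 2h·tan(θ/2) = 2 × 1370 × tan(11.95°) = 579.9 km.

580 km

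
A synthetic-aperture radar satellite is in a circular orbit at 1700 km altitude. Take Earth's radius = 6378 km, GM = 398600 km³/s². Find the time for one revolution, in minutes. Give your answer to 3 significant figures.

120 min

Semi-major axis a = 6378 + 1700 = 8078 km. Period T = 2π√(a³/μ) = 2π√(8078³/398600) = 7225.5 s = 120.42 min.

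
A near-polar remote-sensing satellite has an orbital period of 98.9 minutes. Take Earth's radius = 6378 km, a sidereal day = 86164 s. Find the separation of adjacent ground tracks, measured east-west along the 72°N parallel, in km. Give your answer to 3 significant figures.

T = 98.9 min = 5934.0 s.
Node shift per orbit = (5934.0/86164) × 360° = 24.79°.
Equatorial spacing = 24.79 × 111.3 km/° = 2760 km.
At 72° latitude, spacing = 2760 × cos(72°) = 853 km.

853 km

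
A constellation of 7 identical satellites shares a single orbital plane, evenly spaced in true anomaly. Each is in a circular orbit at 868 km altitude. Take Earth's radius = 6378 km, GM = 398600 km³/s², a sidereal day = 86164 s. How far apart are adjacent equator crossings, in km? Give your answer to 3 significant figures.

408 km

Semi-major axis a = 6378 + 868 = 7246 km. Period T = 2π√(a³/μ) = 2π√(7246³/398600) = 6138.4 s = 102.31 min.
Single-satellite node shift = (6138.4/86164) × 360° = 25.65°.
With 7 satellites evenly phased, successive equator crossings are 25.65/7 = 3.664° apart.
That is 3.664 × 111.3 = 408 km at the equator.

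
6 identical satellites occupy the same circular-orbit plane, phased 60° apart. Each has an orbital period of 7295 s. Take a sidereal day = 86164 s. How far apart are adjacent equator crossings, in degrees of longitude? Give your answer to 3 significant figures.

5.08°

Single-satellite node shift = (7295.0/86164) × 360° = 30.48°.
With 6 satellites evenly phased, successive equator crossings are 30.48/6 = 5.080° apart.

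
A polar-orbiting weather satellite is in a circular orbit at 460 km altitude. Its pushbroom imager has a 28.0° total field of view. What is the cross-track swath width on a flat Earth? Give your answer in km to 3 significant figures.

229 km

Half-angle = 28.0°/2 = 14°.
Swath width ≈ 2h·tan(θ/2) = 2 × 460 × tan(14°) = 229.4 km.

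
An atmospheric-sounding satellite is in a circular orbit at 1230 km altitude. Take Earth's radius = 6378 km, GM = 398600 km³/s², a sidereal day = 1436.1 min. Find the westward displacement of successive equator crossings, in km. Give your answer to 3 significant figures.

3070 km

Semi-major axis a = 6378 + 1230 = 7608 km. Period T = 2π√(a³/μ) = 2π√(7608³/398600) = 6604.2 s = 110.07 min.
During one orbit Earth rotates (6604.2 / 86166) × 360° = 27.59°.
At the equator that is 27.59° × (2π·6378/360) km/° = 27.59 × 111.3 = 3071 km.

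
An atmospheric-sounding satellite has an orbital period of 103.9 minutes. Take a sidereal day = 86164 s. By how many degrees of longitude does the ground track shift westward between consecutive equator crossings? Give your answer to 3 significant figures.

26.0°

T = 103.9 min = 6234.0 s.
During one orbit Earth rotates (6234.0 / 86164) × 360° = 26.05°.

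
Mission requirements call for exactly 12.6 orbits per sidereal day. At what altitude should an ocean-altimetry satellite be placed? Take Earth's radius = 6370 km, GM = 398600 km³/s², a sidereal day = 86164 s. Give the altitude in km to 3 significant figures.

1420 km

Required period T = 86164 / 12.6 = 6838.4 s.
From T = 2π√(a³/μ): a = (μ T²/4π²)^(1/3) = (398600 × 6838.4² / 4π²)^(1/3) = 7787 km.
Altitude h = a − R = 7787 − 6370 = 1417 km.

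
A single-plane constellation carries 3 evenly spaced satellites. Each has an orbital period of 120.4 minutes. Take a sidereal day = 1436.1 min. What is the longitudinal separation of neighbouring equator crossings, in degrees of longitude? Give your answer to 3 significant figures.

T = 120.4 min = 7224.0 s.
Single-satellite node shift = (7224.0/86166) × 360° = 30.18°.
With 3 satellites evenly phased, successive equator crossings are 30.18/3 = 10.061° apart.

10.1°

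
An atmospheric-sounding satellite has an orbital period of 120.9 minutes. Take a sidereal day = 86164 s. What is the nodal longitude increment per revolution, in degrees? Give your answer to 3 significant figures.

30.3°

T = 120.9 min = 7254.0 s.
During one orbit Earth rotates (7254.0 / 86164) × 360° = 30.31°.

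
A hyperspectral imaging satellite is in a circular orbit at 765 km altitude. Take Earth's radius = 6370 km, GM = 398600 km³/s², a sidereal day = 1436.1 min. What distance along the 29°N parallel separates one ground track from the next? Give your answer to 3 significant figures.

2440 km

Semi-major axis a = 6370 + 765 = 7135 km. Period T = 2π√(a³/μ) = 2π√(7135³/398600) = 5997.9 s = 99.97 min.
Node shift per orbit = (5997.9/86166) × 360° = 25.06°.
Equatorial spacing = 25.06 × 111.2 km/° = 2786 km.
At 29° latitude, spacing = 2786 × cos(29°) = 2437 km.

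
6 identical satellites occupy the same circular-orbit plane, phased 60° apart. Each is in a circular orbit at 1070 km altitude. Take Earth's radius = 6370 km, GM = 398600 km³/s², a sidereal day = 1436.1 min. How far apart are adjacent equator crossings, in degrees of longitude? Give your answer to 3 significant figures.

Semi-major axis a = 6370 + 1070 = 7440 km. Period T = 2π√(a³/μ) = 2π√(7440³/398600) = 6386.6 s = 106.44 min.
Single-satellite node shift = (6386.6/86166) × 360° = 26.68°.
With 6 satellites evenly phased, successive equator crossings are 26.68/6 = 4.447° apart.

4.45°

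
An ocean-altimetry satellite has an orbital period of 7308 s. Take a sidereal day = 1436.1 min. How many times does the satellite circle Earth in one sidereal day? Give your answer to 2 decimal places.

Orbits per sidereal day = 86166 / 7308.0 = 11.791.

11.79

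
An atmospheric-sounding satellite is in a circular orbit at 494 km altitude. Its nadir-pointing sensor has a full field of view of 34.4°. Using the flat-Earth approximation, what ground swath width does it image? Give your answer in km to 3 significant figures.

306 km

Half-angle = 34.4°/2 = 17.2°.
Swath width ≈ 2h·tan(θ/2) = 2 × 494 × tan(17.2°) = 305.8 km.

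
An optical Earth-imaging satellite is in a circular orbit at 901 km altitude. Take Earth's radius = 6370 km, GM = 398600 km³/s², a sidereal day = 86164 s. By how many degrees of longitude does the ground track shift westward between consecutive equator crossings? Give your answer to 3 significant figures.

25.8°

Semi-major axis a = 6370 + 901 = 7271 km. Period T = 2π√(a³/μ) = 2π√(7271³/398600) = 6170.2 s = 102.84 min.
During one orbit Earth rotates (6170.2 / 86164) × 360° = 25.78°.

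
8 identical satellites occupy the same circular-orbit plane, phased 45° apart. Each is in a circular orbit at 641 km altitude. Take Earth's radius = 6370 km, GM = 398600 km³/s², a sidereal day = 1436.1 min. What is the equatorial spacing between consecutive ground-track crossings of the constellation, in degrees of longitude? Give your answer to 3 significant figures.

3.05°

Semi-major axis a = 6370 + 641 = 7011 km. Period T = 2π√(a³/μ) = 2π√(7011³/398600) = 5842.3 s = 97.37 min.
Single-satellite node shift = (5842.3/86166) × 360° = 24.41°.
With 8 satellites evenly phased, successive equator crossings are 24.41/8 = 3.051° apart.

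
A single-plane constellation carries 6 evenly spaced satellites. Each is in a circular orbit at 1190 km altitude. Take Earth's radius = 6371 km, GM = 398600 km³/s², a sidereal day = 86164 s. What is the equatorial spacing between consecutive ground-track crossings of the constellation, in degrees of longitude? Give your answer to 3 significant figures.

4.56°

Semi-major axis a = 6371 + 1190 = 7561 km. Period T = 2π√(a³/μ) = 2π√(7561³/398600) = 6543.0 s = 109.05 min.
Single-satellite node shift = (6543.0/86164) × 360° = 27.34°.
With 6 satellites evenly phased, successive equator crossings are 27.34/6 = 4.556° apart.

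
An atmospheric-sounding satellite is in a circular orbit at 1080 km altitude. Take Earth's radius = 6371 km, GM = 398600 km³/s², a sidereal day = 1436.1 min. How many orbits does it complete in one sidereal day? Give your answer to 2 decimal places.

Semi-major axis a = 6371 + 1080 = 7451 km. Period T = 2π√(a³/μ) = 2π√(7451³/398600) = 6400.8 s = 106.68 min.
Orbits per sidereal day = 86166 / 6400.8 = 13.462.

13.46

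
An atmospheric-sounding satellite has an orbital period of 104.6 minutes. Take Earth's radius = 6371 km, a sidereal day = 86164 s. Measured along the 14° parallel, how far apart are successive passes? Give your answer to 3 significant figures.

2830 km

T = 104.6 min = 6276.0 s.
Node shift per orbit = (6276.0/86164) × 360° = 26.22°.
Equatorial spacing = 26.22 × 111.2 km/° = 2916 km.
At 14° latitude, spacing = 2916 × cos(14°) = 2829 km.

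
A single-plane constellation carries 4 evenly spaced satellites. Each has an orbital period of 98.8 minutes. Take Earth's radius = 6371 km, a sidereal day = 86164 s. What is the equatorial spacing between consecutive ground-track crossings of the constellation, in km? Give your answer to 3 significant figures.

689 km

T = 98.8 min = 5928.0 s.
Single-satellite node shift = (5928.0/86164) × 360° = 24.77°.
With 4 satellites evenly phased, successive equator crossings are 24.77/4 = 6.192° apart.
That is 6.192 × 111.2 = 689 km at the equator.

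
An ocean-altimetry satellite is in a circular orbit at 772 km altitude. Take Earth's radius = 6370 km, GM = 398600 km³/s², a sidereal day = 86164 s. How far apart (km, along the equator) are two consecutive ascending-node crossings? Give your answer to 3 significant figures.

2790 km

Semi-major axis a = 6370 + 772 = 7142 km. Period T = 2π√(a³/μ) = 2π√(7142³/398600) = 6006.8 s = 100.11 min.
During one orbit Earth rotates (6006.8 / 86164) × 360° = 25.10°.
At the equator that is 25.10° × (2π·6370/360) km/° = 25.10 × 111.2 = 2790 km.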